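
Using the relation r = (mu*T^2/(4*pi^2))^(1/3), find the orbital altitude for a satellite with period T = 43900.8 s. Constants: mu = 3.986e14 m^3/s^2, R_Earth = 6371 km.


T = 43900.8 s
r = (mu*T^2/(4*pi^2))^(1/3) = (3.986e14 * 43900.8^2 / (4*pi^2))^(1/3)
r = 2.6897225e+07 m = 26897.2250 km
alt = r - R_E = 26897.2250 - 6371 = 20526.2250 km

20526.2250 km


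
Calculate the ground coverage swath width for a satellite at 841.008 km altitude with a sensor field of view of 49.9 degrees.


FOV = 49.9 deg = 0.8709193 rad
swath = 2 * alt * tan(FOV/2) = 2 * 841.008 * tan(0.4354596)
swath = 2 * 841.008 * 0.4652457
swath = 782.5507 km

782.5507 km


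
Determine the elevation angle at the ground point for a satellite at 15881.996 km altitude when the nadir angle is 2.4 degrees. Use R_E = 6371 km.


r = R_E + alt = 22252.9960 km
Law of sines in the satellite / Earth-center / ground-point triangle:
  sin(nadir)/R_E = sin(90 + el)/r  =>  cos(el) = (r/R_E)*sin(nadir)
cos(el) = (22252.9960 / 6371.0000) * sin(2.4 deg) = 0.1462657
el = arccos(0.1462657) = 81.5894 deg
(Earth-central angle = 90 - nadir - el = 6.0106 deg)

81.5894 degrees


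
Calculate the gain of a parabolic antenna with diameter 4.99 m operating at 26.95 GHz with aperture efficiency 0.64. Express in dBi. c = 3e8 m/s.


lambda = c/f = 3e8 / 2.695e+10 = 0.01113173 m
G = eta*(pi*D/lambda)^2 = 0.64*(pi*4.99/0.01113173)^2
G = 1.2692753e+06 (linear)
G = 10*log10(1.2692753e+06) = 61.0356 dBi

61.0356 dBi


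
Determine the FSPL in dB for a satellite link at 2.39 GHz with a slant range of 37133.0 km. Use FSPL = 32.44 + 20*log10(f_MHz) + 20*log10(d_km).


f = 2.39 GHz = 2390.0000 MHz
d = 37133.0 km
FSPL = 32.44 + 20*log10(2390.0000) + 20*log10(37133.0)
FSPL = 32.44 + 67.5680 + 91.3952
FSPL = 191.4032 dB

191.4032 dB


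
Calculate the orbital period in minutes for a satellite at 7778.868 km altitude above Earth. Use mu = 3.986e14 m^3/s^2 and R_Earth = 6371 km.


r = 14149.8680 km = 1.4149868e+07 m
T = 2*pi*sqrt(r^3/mu) = 2*pi*sqrt(2.8330691e+21 / 3.986e14)
T = 16750.9639 s = 279.1827 min

279.1827 minutes


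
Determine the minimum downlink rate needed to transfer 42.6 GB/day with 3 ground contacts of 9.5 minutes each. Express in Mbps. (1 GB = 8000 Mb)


total contact time = 3 * 9.5 * 60 = 1710.0000 s
data = 42.6 GB = 340800.0000 Mb
rate = 340800.0000 / 1710.0000 = 199.2982 Mbps

199.2982 Mbps


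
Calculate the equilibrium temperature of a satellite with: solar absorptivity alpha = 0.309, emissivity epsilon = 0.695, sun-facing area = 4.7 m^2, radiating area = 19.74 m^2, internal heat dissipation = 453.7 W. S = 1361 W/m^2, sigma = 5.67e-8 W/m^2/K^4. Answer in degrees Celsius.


Numerator = alpha*S*A_sun + Q_int = 0.309*1361*4.7 + 453.7 = 2430.2803 W
Denominator = eps*sigma*A_rad = 0.695*5.67e-8*19.74 = 7.7788431e-07 W/K^4
T^4 = 3.1242182e+09 K^4
T = 236.4206 K = -36.7294 C

-36.7294 degrees Celsius


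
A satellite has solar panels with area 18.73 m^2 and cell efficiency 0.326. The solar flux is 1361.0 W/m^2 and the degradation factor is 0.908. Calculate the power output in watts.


P = area * eta * S * degradation
P = 18.73 * 0.326 * 1361.0 * 0.908
P = 7545.6968 W

7545.6968 W


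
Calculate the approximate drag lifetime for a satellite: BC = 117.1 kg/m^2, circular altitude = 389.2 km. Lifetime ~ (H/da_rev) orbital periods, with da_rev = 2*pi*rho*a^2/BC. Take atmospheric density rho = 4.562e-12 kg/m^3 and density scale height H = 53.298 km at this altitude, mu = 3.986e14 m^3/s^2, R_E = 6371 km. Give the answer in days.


a = R_E + alt = 6760.2000 km = 6.7602e+06 m
da_rev = 2*pi*rho*a^2/BC = 2*pi*4.562e-12*(6.7602e+06)^2/117.1 = 11.186580 m per revolution
N = H/da_rev = 53298.0000 m / 11.186580 m = 4764.4587 revolutions
P = 2*pi*sqrt(a^3/mu) = 5531.5971 s
lifetime = N*P = 4764.4587 * 5531.5971 = 2.6355066e+07 s = 305.0355 days

305.0355 days


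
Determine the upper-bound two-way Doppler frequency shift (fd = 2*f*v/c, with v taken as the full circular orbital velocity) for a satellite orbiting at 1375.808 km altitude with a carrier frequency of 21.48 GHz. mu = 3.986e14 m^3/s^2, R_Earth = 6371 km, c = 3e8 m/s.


r = 7.746808e+06 m
v = sqrt(mu/r) = 7173.1060 m/s (worst-case radial velocity)
f = 21.48 GHz = 2.148e+10 Hz
fd = 2*f*v/c = 2*2.148e+10*7173.1060/3.0e+08
fd = 1.0271888e+06 Hz

1.0272e+06 Hz


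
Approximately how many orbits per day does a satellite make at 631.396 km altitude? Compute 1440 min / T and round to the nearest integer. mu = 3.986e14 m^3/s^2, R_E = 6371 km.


r = 7.002396e+06 m
T = 2*pi*sqrt(r^3/mu) = 5831.5127 s = 97.1919 min
revs/day = 1440 / 97.1919 = 14.8161
Rounded: 15 revolutions per day

15 revolutions per day


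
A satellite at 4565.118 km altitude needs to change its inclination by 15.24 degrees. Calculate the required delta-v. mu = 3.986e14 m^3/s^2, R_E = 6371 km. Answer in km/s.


r = 10936.1180 km = 1.0936118e+07 m
V = sqrt(mu/r) = 6037.2207 m/s
di = 15.24 deg = 0.2659882 rad
dV = 2*V*sin(di/2) = 2*6037.2207*sin(0.1329941)
dV = 1601.0997 m/s = 1.6011 km/s

1.6011 km/s


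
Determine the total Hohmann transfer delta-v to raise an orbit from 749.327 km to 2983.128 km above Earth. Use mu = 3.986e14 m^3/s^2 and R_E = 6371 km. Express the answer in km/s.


r1 = 7120.3270 km = 7.120327e+06 m
r2 = 9354.1280 km = 9.354128e+06 m
dv1 = sqrt(mu/r1)*(sqrt(2*r2/(r1+r2)) - 1) = 491.1308 m/s
dv2 = sqrt(mu/r2)*(1 - sqrt(2*r1/(r1+r2))) = 458.6724 m/s
total dv = |dv1| + |dv2| = 491.1308 + 458.6724 = 949.8032 m/s = 0.9498032 km/s

0.9498 km/s


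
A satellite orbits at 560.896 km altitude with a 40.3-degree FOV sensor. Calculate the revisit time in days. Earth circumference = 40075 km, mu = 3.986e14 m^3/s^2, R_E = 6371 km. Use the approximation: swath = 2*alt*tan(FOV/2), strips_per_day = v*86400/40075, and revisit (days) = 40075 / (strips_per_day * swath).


swath = 2*560.896*tan(0.3516838) = 411.6280 km
v = sqrt(mu/r) = 7583.0274 m/s = 7.5830 km/s
strips/day = v*86400/40075 = 7.5830*86400/40075 = 16.3487
coverage/day = strips * swath = 16.3487 * 411.6280 = 6729.5764 km
revisit = 40075 / 6729.5764 = 5.9551 days

5.9551 days


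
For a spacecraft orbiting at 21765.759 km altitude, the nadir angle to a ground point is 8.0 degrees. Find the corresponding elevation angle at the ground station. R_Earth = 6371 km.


r = R_E + alt = 28136.7590 km
Law of sines in the satellite / Earth-center / ground-point triangle:
  sin(nadir)/R_E = sin(90 + el)/r  =>  cos(el) = (r/R_E)*sin(nadir)
cos(el) = (28136.7590 / 6371.0000) * sin(8.0 deg) = 0.6146413
el = arccos(0.6146413) = 52.0741 deg
(Earth-central angle = 90 - nadir - el = 29.9259 deg)

52.0741 degrees


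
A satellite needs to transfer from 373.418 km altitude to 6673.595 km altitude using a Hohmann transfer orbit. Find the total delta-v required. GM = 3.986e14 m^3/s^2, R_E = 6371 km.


r1 = 6744.4180 km = 6.744418e+06 m
r2 = 13044.5950 km = 1.3044595e+07 m
dv1 = sqrt(mu/r1)*(sqrt(2*r2/(r1+r2)) - 1) = 1139.3311 m/s
dv2 = sqrt(mu/r2)*(1 - sqrt(2*r1/(r1+r2))) = 963.9929 m/s
total dv = |dv1| + |dv2| = 1139.3311 + 963.9929 = 2103.3240 m/s = 2.1033 km/s

2.1033 km/s


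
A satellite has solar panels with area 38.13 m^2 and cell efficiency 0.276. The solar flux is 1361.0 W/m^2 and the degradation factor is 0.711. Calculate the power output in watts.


P = area * eta * S * degradation
P = 38.13 * 0.276 * 1361.0 * 0.711
P = 10183.6535 W

10183.6535 W


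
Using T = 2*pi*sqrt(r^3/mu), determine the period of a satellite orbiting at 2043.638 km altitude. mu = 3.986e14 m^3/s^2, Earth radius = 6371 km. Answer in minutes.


r = 8414.6380 km = 8.414638e+06 m
T = 2*pi*sqrt(r^3/mu) = 2*pi*sqrt(5.9580797e+20 / 3.986e14)
T = 7681.8244 s = 128.0304 min

128.0304 minutes


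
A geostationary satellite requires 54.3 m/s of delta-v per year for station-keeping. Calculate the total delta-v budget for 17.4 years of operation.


dV = rate * years = 54.3 * 17.4
dV = 944.8200 m/s

944.8200 m/s


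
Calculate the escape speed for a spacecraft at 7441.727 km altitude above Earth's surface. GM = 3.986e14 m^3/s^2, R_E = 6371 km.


r = 6371.0 + 7441.727 = 13812.7270 km = 1.3812727e+07 m
v_esc = sqrt(2*mu/r) = sqrt(2*3.986e14 / 1.3812727e+07)
v_esc = 7597.0316 m/s = 7.5970 km/s

7.5970 km/s


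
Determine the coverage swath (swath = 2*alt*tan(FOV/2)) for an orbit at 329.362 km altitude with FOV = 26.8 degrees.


FOV = 26.8 deg = 0.4677482 rad
swath = 2 * alt * tan(FOV/2) = 2 * 329.362 * tan(0.2338741)
swath = 2 * 329.362 * 0.2382336
swath = 156.9302 km

156.9302 km


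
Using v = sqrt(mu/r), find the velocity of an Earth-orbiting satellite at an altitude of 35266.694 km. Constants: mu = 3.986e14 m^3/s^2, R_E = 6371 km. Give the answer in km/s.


r = R_E + alt = 6371.0 + 35266.694 = 41637.6940 km = 4.1637694e+07 m
v = sqrt(mu/r) = sqrt(3.986e14 / 4.1637694e+07) = 3094.0356 m/s = 3.0940 km/s

3.0940 km/s


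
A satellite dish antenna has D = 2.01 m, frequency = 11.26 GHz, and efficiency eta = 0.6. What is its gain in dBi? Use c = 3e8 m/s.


lambda = c/f = 3e8 / 1.126e+10 = 0.02664298 m
G = eta*(pi*D/lambda)^2 = 0.6*(pi*2.01/0.02664298)^2
G = 33703.6846 (linear)
G = 10*log10(33703.6846) = 45.2768 dBi

45.2768 dBi


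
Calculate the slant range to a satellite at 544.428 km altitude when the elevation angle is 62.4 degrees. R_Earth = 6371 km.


h = 544.428 km, el = 62.4 deg
d = -R_E*sin(el) + sqrt((R_E*sin(el))^2 + 2*R_E*h + h^2)
d = -6371.0000*sin(1.0891) + sqrt((6371.0000*0.8862036)^2 + 2*6371.0000*544.428 + 544.428^2)
d = 607.8641 km

607.8641 km


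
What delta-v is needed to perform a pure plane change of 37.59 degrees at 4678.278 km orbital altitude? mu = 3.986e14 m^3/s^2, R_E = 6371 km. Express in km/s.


r = 11049.2780 km = 1.1049278e+07 m
V = sqrt(mu/r) = 6006.2264 m/s
di = 37.59 deg = 0.6560693 rad
dV = 2*V*sin(di/2) = 2*6006.2264*sin(0.3280346)
dV = 3870.2091 m/s = 3.8702 km/s

3.8702 km/s


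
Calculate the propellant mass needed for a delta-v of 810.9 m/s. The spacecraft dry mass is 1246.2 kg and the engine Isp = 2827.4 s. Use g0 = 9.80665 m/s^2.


ve = Isp * g0 = 2827.4 * 9.80665 = 27727.322210 m/s
mass ratio = exp(dv/ve) = exp(810.9/27727.322210) = 1.02967737
m_prop = m_dry * (mr - 1) = 1246.2 * (1.02967737 - 1)
m_prop = 36.9839 kg

36.9839 kg


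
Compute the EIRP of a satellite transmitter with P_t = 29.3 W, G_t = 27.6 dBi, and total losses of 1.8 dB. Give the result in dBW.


Pt = 29.3 W = 14.6687 dBW
EIRP = Pt_dBW + Gt - losses = 14.6687 + 27.6 - 1.8 = 40.4687 dBW

40.4687 dBW


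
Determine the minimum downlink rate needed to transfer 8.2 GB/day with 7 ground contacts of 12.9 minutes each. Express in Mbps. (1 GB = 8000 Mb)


total contact time = 7 * 12.9 * 60 = 5418.0000 s
data = 8.2 GB = 65600.0000 Mb
rate = 65600.0000 / 5418.0000 = 12.1078 Mbps

12.1078 Mbps


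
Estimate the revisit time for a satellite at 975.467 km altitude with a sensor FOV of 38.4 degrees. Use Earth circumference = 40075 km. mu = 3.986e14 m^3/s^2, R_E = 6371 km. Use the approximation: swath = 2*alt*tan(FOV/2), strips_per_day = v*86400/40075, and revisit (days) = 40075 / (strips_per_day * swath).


swath = 2*975.467*tan(0.3351032) = 679.3871 km
v = sqrt(mu/r) = 7365.9604 m/s = 7.3660 km/s
strips/day = v*86400/40075 = 7.3660*86400/40075 = 15.8807
coverage/day = strips * swath = 15.8807 * 679.3871 = 10789.1415 km
revisit = 40075 / 10789.1415 = 3.7144 days

3.7144 days


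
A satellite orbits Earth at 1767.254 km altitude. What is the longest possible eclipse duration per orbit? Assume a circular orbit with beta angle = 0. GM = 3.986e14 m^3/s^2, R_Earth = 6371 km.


r = 8138.2540 km
T = 121.7746 min
Eclipse fraction = arcsin(R_E/r)/pi = arcsin(6371.0000/8138.2540)/pi
= arcsin(0.7828461)/pi = 0.2862328
Eclipse duration = 0.2862328 * 121.7746 = 34.8559 min

34.8559 minutes


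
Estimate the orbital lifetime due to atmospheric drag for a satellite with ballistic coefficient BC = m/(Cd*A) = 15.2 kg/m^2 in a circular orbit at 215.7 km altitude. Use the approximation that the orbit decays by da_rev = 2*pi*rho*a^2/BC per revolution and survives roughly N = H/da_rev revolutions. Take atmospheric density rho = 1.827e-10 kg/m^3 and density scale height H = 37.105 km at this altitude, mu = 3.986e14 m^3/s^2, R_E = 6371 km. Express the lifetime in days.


a = R_E + alt = 6586.7000 km = 6.5867e+06 m
da_rev = 2*pi*rho*a^2/BC = 2*pi*1.827e-10*(6.5867e+06)^2/15.2 = 3276.503185 m per revolution
N = H/da_rev = 37105.0000 m / 3276.503185 m = 11.3246 revolutions
P = 2*pi*sqrt(a^3/mu) = 5320.0173 s
lifetime = N*P = 11.3246 * 5320.0173 = 60246.9253 s = 0.6973024 days

0.6973 days


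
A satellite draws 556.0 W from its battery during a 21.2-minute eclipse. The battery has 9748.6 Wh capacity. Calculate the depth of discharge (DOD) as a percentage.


E_used = P * t / 60 = 556.0 * 21.2 / 60 = 196.4533 Wh
DOD = E_used / E_total * 100 = 196.4533 / 9748.6 * 100
DOD = 2.0152 %

2.0152 %


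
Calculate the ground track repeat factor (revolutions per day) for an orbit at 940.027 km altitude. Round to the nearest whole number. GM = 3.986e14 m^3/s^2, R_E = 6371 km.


r = 7.311027e+06 m
T = 2*pi*sqrt(r^3/mu) = 6221.2665 s = 103.6878 min
revs/day = 1440 / 103.6878 = 13.8878
Rounded: 14 revolutions per day

14 revolutions per day


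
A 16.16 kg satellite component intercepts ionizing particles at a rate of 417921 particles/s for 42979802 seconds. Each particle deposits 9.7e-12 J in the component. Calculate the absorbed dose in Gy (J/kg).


Total energy deposited = rate * time * E_per
  = 417921 * 42979802 * 9.7e-12 = 174.2330 J
Dose = E_total / mass = 174.2330 / 16.16
Dose = 10.7817 Gy

10.7817 Gy


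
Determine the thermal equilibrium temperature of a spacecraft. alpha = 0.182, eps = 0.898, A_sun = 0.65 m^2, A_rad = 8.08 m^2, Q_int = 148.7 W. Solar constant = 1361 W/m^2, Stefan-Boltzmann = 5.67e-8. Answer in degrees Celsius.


Numerator = alpha*S*A_sun + Q_int = 0.182*1361*0.65 + 148.7 = 309.7063 W
Denominator = eps*sigma*A_rad = 0.898*5.67e-8*8.08 = 4.1140613e-07 W/K^4
T^4 = 7.5279943e+08 K^4
T = 165.6418 K = -107.5082 C

-107.5082 degrees Celsius


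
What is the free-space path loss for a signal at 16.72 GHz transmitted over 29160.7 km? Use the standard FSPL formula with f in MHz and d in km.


f = 16.72 GHz = 16720.0000 MHz
d = 29160.7 km
FSPL = 32.44 + 20*log10(16720.0000) + 20*log10(29160.7)
FSPL = 32.44 + 84.4647 + 89.2960
FSPL = 206.2007 dB

206.2007 dB


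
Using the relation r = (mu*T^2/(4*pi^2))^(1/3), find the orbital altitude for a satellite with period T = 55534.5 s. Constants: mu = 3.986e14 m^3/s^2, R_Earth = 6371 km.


T = 55534.5 s
r = (mu*T^2/(4*pi^2))^(1/3) = (3.986e14 * 55534.5^2 / (4*pi^2))^(1/3)
r = 3.1460655e+07 m = 31460.6552 km
alt = r - R_E = 31460.6552 - 6371 = 25089.6552 km

25089.6552 km


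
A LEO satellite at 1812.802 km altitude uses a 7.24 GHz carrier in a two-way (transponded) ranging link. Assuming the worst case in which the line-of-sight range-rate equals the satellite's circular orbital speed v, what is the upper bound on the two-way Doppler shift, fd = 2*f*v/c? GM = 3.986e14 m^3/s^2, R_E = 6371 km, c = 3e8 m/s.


r = 8.183802e+06 m
v = sqrt(mu/r) = 6978.9661 m/s (worst-case radial velocity)
f = 7.24 GHz = 7.24e+09 Hz
fd = 2*f*v/c = 2*7.24e+09*6978.9661/3.0e+08
fd = 336851.4317 Hz

336851.4317 Hz


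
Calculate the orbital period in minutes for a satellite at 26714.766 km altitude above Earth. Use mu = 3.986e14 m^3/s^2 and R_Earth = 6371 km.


r = 33085.7660 km = 3.3085766e+07 m
T = 2*pi*sqrt(r^3/mu) = 2*pi*sqrt(3.6217926e+22 / 3.986e14)
T = 59892.5787 s = 998.2096 min

998.2096 minutes


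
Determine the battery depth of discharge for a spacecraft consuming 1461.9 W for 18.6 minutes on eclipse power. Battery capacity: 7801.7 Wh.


E_used = P * t / 60 = 1461.9 * 18.6 / 60 = 453.1890 Wh
DOD = E_used / E_total * 100 = 453.1890 / 7801.7 * 100
DOD = 5.8088 %

5.8088 %


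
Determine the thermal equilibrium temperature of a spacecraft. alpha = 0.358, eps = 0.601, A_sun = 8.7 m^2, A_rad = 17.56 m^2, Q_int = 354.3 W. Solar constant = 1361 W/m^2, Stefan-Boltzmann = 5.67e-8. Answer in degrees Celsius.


Numerator = alpha*S*A_sun + Q_int = 0.358*1361*8.7 + 354.3 = 4593.2706 W
Denominator = eps*sigma*A_rad = 0.601*5.67e-8*17.56 = 5.9838685e-07 W/K^4
T^4 = 7.6760888e+09 K^4
T = 295.9954 K = 22.8454 C

22.8454 degrees Celsius


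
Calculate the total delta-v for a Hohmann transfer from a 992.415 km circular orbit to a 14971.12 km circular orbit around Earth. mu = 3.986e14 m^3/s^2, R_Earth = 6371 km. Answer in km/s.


r1 = 7363.4150 km = 7.363415e+06 m
r2 = 21342.1200 km = 2.134212e+07 m
dv1 = sqrt(mu/r1)*(sqrt(2*r2/(r1+r2)) - 1) = 1614.3292 m/s
dv2 = sqrt(mu/r2)*(1 - sqrt(2*r1/(r1+r2))) = 1226.2178 m/s
total dv = |dv1| + |dv2| = 1614.3292 + 1226.2178 = 2840.5470 m/s = 2.8405 km/s

2.8405 km/s


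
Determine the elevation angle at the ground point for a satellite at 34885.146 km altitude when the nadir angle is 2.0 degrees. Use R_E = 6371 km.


r = R_E + alt = 41256.1460 km
Law of sines in the satellite / Earth-center / ground-point triangle:
  sin(nadir)/R_E = sin(90 + el)/r  =>  cos(el) = (r/R_E)*sin(nadir)
cos(el) = (41256.1460 / 6371.0000) * sin(2.0 deg) = 0.2259957
el = arccos(0.2259957) = 76.9386 deg
(Earth-central angle = 90 - nadir - el = 11.0614 deg)

76.9386 degrees


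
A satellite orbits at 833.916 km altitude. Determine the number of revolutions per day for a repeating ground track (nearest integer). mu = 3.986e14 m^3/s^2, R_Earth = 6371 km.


r = 7.204916e+06 m
T = 2*pi*sqrt(r^3/mu) = 6086.3175 s = 101.4386 min
revs/day = 1440 / 101.4386 = 14.1958
Rounded: 14 revolutions per day

14 revolutions per day


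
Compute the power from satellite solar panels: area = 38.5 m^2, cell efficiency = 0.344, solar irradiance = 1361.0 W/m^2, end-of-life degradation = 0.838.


P = area * eta * S * degradation
P = 38.5 * 0.344 * 1361.0 * 0.838
P = 15105.0204 W

15105.0204 W


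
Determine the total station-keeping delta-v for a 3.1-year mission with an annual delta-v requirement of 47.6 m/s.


dV = rate * years = 47.6 * 3.1
dV = 147.5600 m/s

147.5600 m/s


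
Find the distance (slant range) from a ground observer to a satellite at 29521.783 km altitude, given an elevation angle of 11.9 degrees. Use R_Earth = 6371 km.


h = 29521.783 km, el = 11.9 deg
d = -R_E*sin(el) + sqrt((R_E*sin(el))^2 + 2*R_E*h + h^2)
d = -6371.0000*sin(0.2076942) + sqrt((6371.0000*0.2062042)^2 + 2*6371.0000*29521.783 + 29521.783^2)
d = 34033.5235 km

34033.5235 km


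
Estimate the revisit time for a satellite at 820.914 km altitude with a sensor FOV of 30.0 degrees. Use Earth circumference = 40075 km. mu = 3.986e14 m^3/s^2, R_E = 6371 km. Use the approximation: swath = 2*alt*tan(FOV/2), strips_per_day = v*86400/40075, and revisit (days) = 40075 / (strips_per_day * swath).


swath = 2*820.914*tan(0.2617994) = 439.9265 km
v = sqrt(mu/r) = 7444.6863 m/s = 7.4447 km/s
strips/day = v*86400/40075 = 7.4447*86400/40075 = 16.0504
coverage/day = strips * swath = 16.0504 * 439.9265 = 7061.0084 km
revisit = 40075 / 7061.0084 = 5.6755 days

5.6755 days


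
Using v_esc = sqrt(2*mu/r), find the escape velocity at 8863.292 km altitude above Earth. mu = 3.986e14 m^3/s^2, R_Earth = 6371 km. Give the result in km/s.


r = 6371.0 + 8863.292 = 15234.2920 km = 1.5234292e+07 m
v_esc = sqrt(2*mu/r) = sqrt(2*3.986e14 / 1.5234292e+07)
v_esc = 7233.9001 m/s = 7.2339 km/s

7.2339 km/s


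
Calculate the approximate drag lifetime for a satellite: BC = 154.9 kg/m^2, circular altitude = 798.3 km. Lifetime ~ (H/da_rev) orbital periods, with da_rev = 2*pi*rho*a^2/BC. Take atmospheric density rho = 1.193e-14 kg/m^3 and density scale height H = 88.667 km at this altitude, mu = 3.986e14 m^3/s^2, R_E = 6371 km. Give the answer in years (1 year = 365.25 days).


a = R_E + alt = 7169.3000 km = 7.1693e+06 m
da_rev = 2*pi*rho*a^2/BC = 2*pi*1.193e-14*(7.1693e+06)^2/154.9 = 0.0248726697 m per revolution
N = H/da_rev = 88667.0000 m / 0.0248726697 m = 3.5648365e+06 revolutions
P = 2*pi*sqrt(a^3/mu) = 6041.2437 s
lifetime = N*P = 3.5648365e+06 * 6041.2437 = 2.1536046e+10 s = 249259.7884 days
years = 249259.7884 / 365.25 = 682.4361 years

682.4361 years


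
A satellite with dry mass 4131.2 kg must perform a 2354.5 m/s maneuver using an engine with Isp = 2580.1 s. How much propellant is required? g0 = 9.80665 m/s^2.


ve = Isp * g0 = 2580.1 * 9.80665 = 25302.137665 m/s
mass ratio = exp(dv/ve) = exp(2354.5/25302.137665) = 1.09752251
m_prop = m_dry * (mr - 1) = 4131.2 * (1.09752251 - 1)
m_prop = 402.8850 kg

402.8850 kg


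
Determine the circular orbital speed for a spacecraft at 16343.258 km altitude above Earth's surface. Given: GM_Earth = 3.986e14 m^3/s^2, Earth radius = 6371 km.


r = R_E + alt = 6371.0 + 16343.258 = 22714.2580 km = 2.2714258e+07 m
v = sqrt(mu/r) = sqrt(3.986e14 / 2.2714258e+07) = 4189.0869 m/s = 4.1891 km/s

4.1891 km/s


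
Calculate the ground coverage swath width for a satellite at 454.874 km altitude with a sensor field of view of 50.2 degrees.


FOV = 50.2 deg = 0.8761553 rad
swath = 2 * alt * tan(FOV/2) = 2 * 454.874 * tan(0.4380776)
swath = 2 * 454.874 * 0.4684342
swath = 426.1571 km

426.1571 km


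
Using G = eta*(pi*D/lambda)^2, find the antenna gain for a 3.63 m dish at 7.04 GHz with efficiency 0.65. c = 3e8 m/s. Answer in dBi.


lambda = c/f = 3e8 / 7.04e+09 = 0.04261364 m
G = eta*(pi*D/lambda)^2 = 0.65*(pi*3.63/0.04261364)^2
G = 46551.0157 (linear)
G = 10*log10(46551.0157) = 46.6793 dBi

46.6793 dBi


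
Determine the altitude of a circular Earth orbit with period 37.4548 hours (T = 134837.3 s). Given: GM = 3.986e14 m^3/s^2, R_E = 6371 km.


T = 134837.3 s
r = (mu*T^2/(4*pi^2))^(1/3) = (3.986e14 * 134837.3^2 / (4*pi^2))^(1/3)
r = 5.6832822e+07 m = 56832.8215 km
alt = r - R_E = 56832.8215 - 6371 = 50461.8215 km

50461.8215 km


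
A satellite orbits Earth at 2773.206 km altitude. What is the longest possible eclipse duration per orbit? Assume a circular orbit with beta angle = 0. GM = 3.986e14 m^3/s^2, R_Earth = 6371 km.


r = 9144.2060 km
T = 145.0371 min
Eclipse fraction = arcsin(R_E/r)/pi = arcsin(6371.0000/9144.2060)/pi
= arcsin(0.6967253)/pi = 0.2453604
Eclipse duration = 0.2453604 * 145.0371 = 35.5863 min

35.5863 minutes


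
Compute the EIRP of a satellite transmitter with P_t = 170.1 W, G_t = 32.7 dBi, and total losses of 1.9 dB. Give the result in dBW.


Pt = 170.1 W = 22.3070 dBW
EIRP = Pt_dBW + Gt - losses = 22.3070 + 32.7 - 1.9 = 53.1070 dBW

53.1070 dBW


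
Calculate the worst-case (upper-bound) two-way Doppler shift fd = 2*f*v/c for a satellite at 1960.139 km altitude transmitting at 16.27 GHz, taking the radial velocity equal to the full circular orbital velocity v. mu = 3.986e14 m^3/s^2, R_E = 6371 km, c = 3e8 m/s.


r = 8.331139e+06 m
v = sqrt(mu/r) = 6916.9790 m/s (worst-case radial velocity)
f = 16.27 GHz = 1.627e+10 Hz
fd = 2*f*v/c = 2*1.627e+10*6916.9790/3.0e+08
fd = 750261.6552 Hz

750261.6552 Hz


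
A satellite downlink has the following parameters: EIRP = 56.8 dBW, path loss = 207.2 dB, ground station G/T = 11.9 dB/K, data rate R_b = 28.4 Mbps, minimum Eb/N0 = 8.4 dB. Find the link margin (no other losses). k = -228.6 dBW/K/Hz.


C/N0 = EIRP - FSPL + G/T - k = 56.8 - 207.2 + 11.9 - (-228.6)
C/N0 = 90.1000 dB-Hz
R_b = 28.4 Mbps = 2.84e+07 bps -> 10*log10(R_b) = 74.5332 dB-Hz
Eb/N0 = C/N0 - 10*log10(R_b) = 90.1000 - 74.5332 = 15.5668 dB
Margin = Eb/N0 - Eb/N0_req = 15.5668 - 8.4 = 7.1668 dB (link closes)

7.1668 dB


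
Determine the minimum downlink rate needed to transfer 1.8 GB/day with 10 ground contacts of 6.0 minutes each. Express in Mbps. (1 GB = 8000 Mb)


total contact time = 10 * 6.0 * 60 = 3600.0000 s
data = 1.8 GB = 14400.0000 Mb
rate = 14400.0000 / 3600.0000 = 4.0000 Mbps

4.0000 Mbps


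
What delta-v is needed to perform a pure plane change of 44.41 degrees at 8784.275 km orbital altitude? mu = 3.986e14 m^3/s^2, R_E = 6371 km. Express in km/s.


r = 15155.2750 km = 1.5155275e+07 m
V = sqrt(mu/r) = 5128.4572 m/s
di = 44.41 deg = 0.7751007 rad
dV = 2*V*sin(di/2) = 2*5128.4572*sin(0.3875504)
dV = 3876.3093 m/s = 3.8763 km/s

3.8763 km/s


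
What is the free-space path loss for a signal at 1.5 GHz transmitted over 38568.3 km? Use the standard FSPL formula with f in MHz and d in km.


f = 1.5 GHz = 1500.0000 MHz
d = 38568.3 km
FSPL = 32.44 + 20*log10(1500.0000) + 20*log10(38568.3)
FSPL = 32.44 + 63.5218 + 91.7246
FSPL = 187.6864 dB

187.6864 dB


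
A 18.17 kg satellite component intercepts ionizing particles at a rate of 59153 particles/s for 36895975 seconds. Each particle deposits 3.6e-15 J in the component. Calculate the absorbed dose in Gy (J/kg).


Total energy deposited = rate * time * E_per
  = 59153 * 36895975 * 3.6e-15 = 0.007857027 J
Dose = E_total / mass = 0.007857027 / 18.17
Dose = 4.3241758e-04 Gy

4.3242e-04 Gy


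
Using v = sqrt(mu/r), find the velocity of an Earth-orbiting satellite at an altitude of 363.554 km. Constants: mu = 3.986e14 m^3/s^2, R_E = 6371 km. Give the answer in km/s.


r = R_E + alt = 6371.0 + 363.554 = 6734.5540 km = 6.734554e+06 m
v = sqrt(mu/r) = sqrt(3.986e14 / 6.734554e+06) = 7693.3276 m/s = 7.6933 km/s

7.6933 km/s


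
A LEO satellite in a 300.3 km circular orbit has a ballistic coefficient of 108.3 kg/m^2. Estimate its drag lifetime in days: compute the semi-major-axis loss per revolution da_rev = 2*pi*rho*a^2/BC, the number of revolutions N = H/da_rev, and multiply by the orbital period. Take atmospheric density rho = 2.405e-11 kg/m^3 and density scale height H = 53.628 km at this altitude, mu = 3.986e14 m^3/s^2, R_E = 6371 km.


a = R_E + alt = 6671.3000 km = 6.6713e+06 m
da_rev = 2*pi*rho*a^2/BC = 2*pi*2.405e-11*(6.6713e+06)^2/108.3 = 62.099404 m per revolution
N = H/da_rev = 53628.0000 m / 62.099404 m = 863.5832 revolutions
P = 2*pi*sqrt(a^3/mu) = 5422.8417 s
lifetime = N*P = 863.5832 * 5422.8417 = 4.6830748e+06 s = 54.2023 days

54.2023 days


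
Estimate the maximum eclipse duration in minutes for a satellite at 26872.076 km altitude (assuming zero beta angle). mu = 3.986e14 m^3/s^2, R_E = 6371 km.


r = 33243.0760 km
T = 1005.3373 min
Eclipse fraction = arcsin(R_E/r)/pi = arcsin(6371.0000/33243.0760)/pi
= arcsin(0.1916489)/pi = 0.0613835
Eclipse duration = 0.0613835 * 1005.3373 = 61.7111 min

61.7111 minutes


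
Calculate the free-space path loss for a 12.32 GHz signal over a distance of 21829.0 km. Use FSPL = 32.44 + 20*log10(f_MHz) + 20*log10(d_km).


f = 12.32 GHz = 12320.0000 MHz
d = 21829.0 km
FSPL = 32.44 + 20*log10(12320.0000) + 20*log10(21829.0)
FSPL = 32.44 + 81.8122 + 86.7807
FSPL = 201.0329 dB

201.0329 dB


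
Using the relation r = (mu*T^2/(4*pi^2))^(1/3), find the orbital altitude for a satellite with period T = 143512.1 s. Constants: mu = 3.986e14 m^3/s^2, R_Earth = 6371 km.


T = 143512.1 s
r = (mu*T^2/(4*pi^2))^(1/3) = (3.986e14 * 143512.1^2 / (4*pi^2))^(1/3)
r = 5.9244977e+07 m = 59244.9766 km
alt = r - R_E = 59244.9766 - 6371 = 52873.9766 km

52873.9766 km


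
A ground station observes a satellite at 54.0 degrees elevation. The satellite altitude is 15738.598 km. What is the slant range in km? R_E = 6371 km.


h = 15738.598 km, el = 54.0 deg
d = -R_E*sin(el) + sqrt((R_E*sin(el))^2 + 2*R_E*h + h^2)
d = -6371.0000*sin(0.9424778) + sqrt((6371.0000*0.809017)^2 + 2*6371.0000*15738.598 + 15738.598^2)
d = 16635.9099 km

16635.9099 km


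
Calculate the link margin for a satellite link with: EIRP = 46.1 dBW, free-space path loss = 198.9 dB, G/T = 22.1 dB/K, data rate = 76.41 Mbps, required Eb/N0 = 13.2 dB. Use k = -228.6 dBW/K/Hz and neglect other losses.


C/N0 = EIRP - FSPL + G/T - k = 46.1 - 198.9 + 22.1 - (-228.6)
C/N0 = 97.9000 dB-Hz
R_b = 76.41 Mbps = 7.641e+07 bps -> 10*log10(R_b) = 78.8315 dB-Hz
Eb/N0 = C/N0 - 10*log10(R_b) = 97.9000 - 78.8315 = 19.0685 dB
Margin = Eb/N0 - Eb/N0_req = 19.0685 - 13.2 = 5.8685 dB (link closes)

5.8685 dB


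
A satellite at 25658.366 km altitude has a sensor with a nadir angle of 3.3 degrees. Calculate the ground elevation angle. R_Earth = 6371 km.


r = R_E + alt = 32029.3660 km
Law of sines in the satellite / Earth-center / ground-point triangle:
  sin(nadir)/R_E = sin(90 + el)/r  =>  cos(el) = (r/R_E)*sin(nadir)
cos(el) = (32029.3660 / 6371.0000) * sin(3.3 deg) = 0.2893956
el = arccos(0.2893956) = 73.1782 deg
(Earth-central angle = 90 - nadir - el = 13.5218 deg)

73.1782 degrees


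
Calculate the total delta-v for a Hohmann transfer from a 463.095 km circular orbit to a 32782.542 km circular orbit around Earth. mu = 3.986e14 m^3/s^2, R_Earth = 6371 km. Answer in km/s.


r1 = 6834.0950 km = 6.834095e+06 m
r2 = 39153.5420 km = 3.9153542e+07 m
dv1 = sqrt(mu/r1)*(sqrt(2*r2/(r1+r2)) - 1) = 2328.6130 m/s
dv2 = sqrt(mu/r2)*(1 - sqrt(2*r1/(r1+r2))) = 1451.2045 m/s
total dv = |dv1| + |dv2| = 2328.6130 + 1451.2045 = 3779.8175 m/s = 3.7798 km/s

3.7798 km/s


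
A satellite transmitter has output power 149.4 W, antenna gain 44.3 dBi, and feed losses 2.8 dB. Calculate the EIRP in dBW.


Pt = 149.4 W = 21.7435 dBW
EIRP = Pt_dBW + Gt - losses = 21.7435 + 44.3 - 2.8 = 63.2435 dBW

63.2435 dBW


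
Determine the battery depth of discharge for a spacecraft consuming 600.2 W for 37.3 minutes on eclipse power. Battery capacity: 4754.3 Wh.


E_used = P * t / 60 = 600.2 * 37.3 / 60 = 373.1243 Wh
DOD = E_used / E_total * 100 = 373.1243 / 4754.3 * 100
DOD = 7.8481 %

7.8481 %


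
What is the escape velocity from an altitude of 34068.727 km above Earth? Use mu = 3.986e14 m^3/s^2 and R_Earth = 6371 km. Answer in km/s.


r = 6371.0 + 34068.727 = 40439.7270 km = 4.0439727e+07 m
v_esc = sqrt(2*mu/r) = sqrt(2*3.986e14 / 4.0439727e+07)
v_esc = 4439.9649 m/s = 4.4400 km/s

4.4400 km/s


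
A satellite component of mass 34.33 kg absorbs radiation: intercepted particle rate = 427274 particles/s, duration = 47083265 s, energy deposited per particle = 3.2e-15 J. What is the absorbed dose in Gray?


Total energy deposited = rate * time * E_per
  = 427274 * 47083265 * 3.2e-15 = 0.06437586 J
Dose = E_total / mass = 0.06437586 / 34.33
Dose = 0.001875207 Gy

0.0019 Gy


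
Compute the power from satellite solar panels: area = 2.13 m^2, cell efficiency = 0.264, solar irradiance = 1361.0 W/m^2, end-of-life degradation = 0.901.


P = area * eta * S * degradation
P = 2.13 * 0.264 * 1361.0 * 0.901
P = 689.5511 W

689.5511 W


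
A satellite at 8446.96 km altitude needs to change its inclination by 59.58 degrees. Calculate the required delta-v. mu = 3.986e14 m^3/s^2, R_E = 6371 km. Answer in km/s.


r = 14817.9600 km = 1.481796e+07 m
V = sqrt(mu/r) = 5186.5007 m/s
di = 59.58 deg = 1.0399 rad
dV = 2*V*sin(di/2) = 2*5186.5007*sin(0.5199336)
dV = 5153.5405 m/s = 5.1535 km/s

5.1535 km/s


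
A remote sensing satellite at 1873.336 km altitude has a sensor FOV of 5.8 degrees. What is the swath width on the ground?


FOV = 5.8 deg = 0.1012291 rad
swath = 2 * alt * tan(FOV/2) = 2 * 1873.336 * tan(0.05061455)
swath = 2 * 1873.336 * 0.05065781
swath = 189.7982 km

189.7982 km


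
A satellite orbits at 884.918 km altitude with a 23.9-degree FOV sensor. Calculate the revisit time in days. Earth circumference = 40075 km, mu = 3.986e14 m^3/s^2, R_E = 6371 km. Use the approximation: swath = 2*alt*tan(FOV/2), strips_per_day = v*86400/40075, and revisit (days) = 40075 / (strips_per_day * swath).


swath = 2*884.918*tan(0.2085668) = 374.5763 km
v = sqrt(mu/r) = 7411.7790 m/s = 7.4118 km/s
strips/day = v*86400/40075 = 7.4118*86400/40075 = 15.9795
coverage/day = strips * swath = 15.9795 * 374.5763 = 5985.5350 km
revisit = 40075 / 5985.5350 = 6.6953 days

6.6953 days


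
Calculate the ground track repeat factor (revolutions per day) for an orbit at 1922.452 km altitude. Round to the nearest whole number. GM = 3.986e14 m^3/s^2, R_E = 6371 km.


r = 8.293452e+06 m
T = 2*pi*sqrt(r^3/mu) = 7516.4751 s = 125.2746 min
revs/day = 1440 / 125.2746 = 11.4947
Rounded: 11 revolutions per day

11 revolutions per day


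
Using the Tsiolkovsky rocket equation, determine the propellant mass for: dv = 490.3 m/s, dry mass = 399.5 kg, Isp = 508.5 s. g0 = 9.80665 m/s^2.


ve = Isp * g0 = 508.5 * 9.80665 = 4986.681525 m/s
mass ratio = exp(dv/ve) = exp(490.3/4986.681525) = 1.10331789
m_prop = m_dry * (mr - 1) = 399.5 * (1.10331789 - 1)
m_prop = 41.2755 kg

41.2755 kg


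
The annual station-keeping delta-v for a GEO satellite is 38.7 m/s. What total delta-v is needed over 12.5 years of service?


dV = rate * years = 38.7 * 12.5
dV = 483.7500 m/s

483.7500 m/s


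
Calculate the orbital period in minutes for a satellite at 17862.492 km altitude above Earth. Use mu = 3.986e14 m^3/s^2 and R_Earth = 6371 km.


r = 24233.4920 km = 2.4233492e+07 m
T = 2*pi*sqrt(r^3/mu) = 2*pi*sqrt(1.4231412e+22 / 3.986e14)
T = 37543.5401 s = 625.7257 min

625.7257 minutes


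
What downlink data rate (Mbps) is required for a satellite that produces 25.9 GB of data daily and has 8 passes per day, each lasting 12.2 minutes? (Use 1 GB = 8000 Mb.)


total contact time = 8 * 12.2 * 60 = 5856.0000 s
data = 25.9 GB = 207200.0000 Mb
rate = 207200.0000 / 5856.0000 = 35.3825 Mbps

35.3825 Mbps


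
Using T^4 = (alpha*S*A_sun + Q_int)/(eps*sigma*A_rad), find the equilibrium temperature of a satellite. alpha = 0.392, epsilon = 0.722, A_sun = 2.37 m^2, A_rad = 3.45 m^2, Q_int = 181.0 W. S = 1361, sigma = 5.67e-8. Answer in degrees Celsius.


Numerator = alpha*S*A_sun + Q_int = 0.392*1361*2.37 + 181.0 = 1445.4234 W
Denominator = eps*sigma*A_rad = 0.722*5.67e-8*3.45 = 1.4123403e-07 W/K^4
T^4 = 1.0234243e+10 K^4
T = 318.0636 K = 44.9136 C

44.9136 degrees Celsius


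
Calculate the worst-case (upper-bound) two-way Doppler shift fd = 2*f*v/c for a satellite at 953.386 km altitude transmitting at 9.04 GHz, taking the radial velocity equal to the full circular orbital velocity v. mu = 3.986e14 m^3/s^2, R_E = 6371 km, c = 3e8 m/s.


r = 7.324386e+06 m
v = sqrt(mu/r) = 7377.0552 m/s (worst-case radial velocity)
f = 9.04 GHz = 9.04e+09 Hz
fd = 2*f*v/c = 2*9.04e+09*7377.0552/3.0e+08
fd = 444590.5289 Hz

444590.5289 Hz


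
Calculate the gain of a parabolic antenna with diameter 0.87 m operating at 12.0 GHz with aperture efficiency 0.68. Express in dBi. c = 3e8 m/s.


lambda = c/f = 3e8 / 1.2e+10 = 0.0250 m
G = eta*(pi*D/lambda)^2 = 0.68*(pi*0.87/0.0250)^2
G = 8127.6903 (linear)
G = 10*log10(8127.6903) = 39.0997 dBi

39.0997 dBi


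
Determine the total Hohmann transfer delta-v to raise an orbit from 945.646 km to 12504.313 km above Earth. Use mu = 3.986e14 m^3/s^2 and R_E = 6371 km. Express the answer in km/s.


r1 = 7316.6460 km = 7.316646e+06 m
r2 = 18875.3130 km = 1.8875313e+07 m
dv1 = sqrt(mu/r1)*(sqrt(2*r2/(r1+r2)) - 1) = 1480.2066 m/s
dv2 = sqrt(mu/r2)*(1 - sqrt(2*r1/(r1+r2))) = 1160.5250 m/s
total dv = |dv1| + |dv2| = 1480.2066 + 1160.5250 = 2640.7316 m/s = 2.6407 km/s

2.6407 km/s


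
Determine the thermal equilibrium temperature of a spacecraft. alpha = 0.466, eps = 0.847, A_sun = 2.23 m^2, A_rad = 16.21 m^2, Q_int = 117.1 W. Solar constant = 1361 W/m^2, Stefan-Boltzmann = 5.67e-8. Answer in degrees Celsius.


Numerator = alpha*S*A_sun + Q_int = 0.466*1361*2.23 + 117.1 = 1531.4240 W
Denominator = eps*sigma*A_rad = 0.847*5.67e-8*16.21 = 7.7848363e-07 W/K^4
T^4 = 1.9671884e+09 K^4
T = 210.6015 K = -62.5485 C

-62.5485 degrees Celsius


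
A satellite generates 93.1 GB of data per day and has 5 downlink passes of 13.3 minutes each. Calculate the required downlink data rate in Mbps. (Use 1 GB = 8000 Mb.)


total contact time = 5 * 13.3 * 60 = 3990.0000 s
data = 93.1 GB = 744800.0000 Mb
rate = 744800.0000 / 3990.0000 = 186.6667 Mbps

186.6667 Mbps


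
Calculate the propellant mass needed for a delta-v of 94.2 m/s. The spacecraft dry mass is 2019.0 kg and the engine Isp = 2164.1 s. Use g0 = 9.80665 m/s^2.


ve = Isp * g0 = 2164.1 * 9.80665 = 21222.571265 m/s
mass ratio = exp(dv/ve) = exp(94.2/21222.571265) = 1.00444854
m_prop = m_dry * (mr - 1) = 2019.0 * (1.00444854 - 1)
m_prop = 8.9816 kg

8.9816 kg


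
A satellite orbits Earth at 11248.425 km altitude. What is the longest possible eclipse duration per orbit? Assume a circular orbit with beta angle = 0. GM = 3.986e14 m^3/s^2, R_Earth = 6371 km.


r = 17619.4250 km
T = 387.9248 min
Eclipse fraction = arcsin(R_E/r)/pi = arcsin(6371.0000/17619.4250)/pi
= arcsin(0.3615896)/pi = 0.1177658
Eclipse duration = 0.1177658 * 387.9248 = 45.6843 min

45.6843 minutes


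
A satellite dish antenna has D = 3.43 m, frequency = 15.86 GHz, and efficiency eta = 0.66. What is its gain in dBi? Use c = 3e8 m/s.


lambda = c/f = 3e8 / 1.586e+10 = 0.01891551 m
G = eta*(pi*D/lambda)^2 = 0.66*(pi*3.43/0.01891551)^2
G = 214188.3166 (linear)
G = 10*log10(214188.3166) = 53.3080 dBi

53.3080 dBi


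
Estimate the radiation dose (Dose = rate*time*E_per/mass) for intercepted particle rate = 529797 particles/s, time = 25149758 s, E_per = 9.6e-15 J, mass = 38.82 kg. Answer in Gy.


Total energy deposited = rate * time * E_per
  = 529797 * 25149758 * 9.6e-15 = 0.127913 J
Dose = E_total / mass = 0.127913 / 38.82
Dose = 0.003295027 Gy

0.0033 Gy


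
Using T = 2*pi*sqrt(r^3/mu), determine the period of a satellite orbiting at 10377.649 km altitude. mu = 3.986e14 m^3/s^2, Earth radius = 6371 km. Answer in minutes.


r = 16748.6490 km = 1.6748649e+07 m
T = 2*pi*sqrt(r^3/mu) = 2*pi*sqrt(4.6982848e+21 / 3.986e14)
T = 21571.5272 s = 359.5255 min

359.5255 minutes


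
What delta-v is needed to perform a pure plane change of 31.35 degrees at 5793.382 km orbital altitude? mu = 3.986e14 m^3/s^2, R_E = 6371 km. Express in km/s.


r = 12164.3820 km = 1.2164382e+07 m
V = sqrt(mu/r) = 5724.3163 m/s
di = 31.35 deg = 0.5471607 rad
dV = 2*V*sin(di/2) = 2*5724.3163*sin(0.2735804)
dV = 3093.1957 m/s = 3.0932 km/s

3.0932 km/s


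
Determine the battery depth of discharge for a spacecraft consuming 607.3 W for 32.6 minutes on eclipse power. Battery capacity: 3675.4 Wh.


E_used = P * t / 60 = 607.3 * 32.6 / 60 = 329.9663 Wh
DOD = E_used / E_total * 100 = 329.9663 / 3675.4 * 100
DOD = 8.9777 %

8.9777 %


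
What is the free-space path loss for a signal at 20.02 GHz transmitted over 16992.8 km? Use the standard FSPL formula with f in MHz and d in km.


f = 20.02 GHz = 20020.0000 MHz
d = 16992.8 km
FSPL = 32.44 + 20*log10(20020.0000) + 20*log10(16992.8)
FSPL = 32.44 + 86.0293 + 84.6053
FSPL = 203.0746 dB

203.0746 dB


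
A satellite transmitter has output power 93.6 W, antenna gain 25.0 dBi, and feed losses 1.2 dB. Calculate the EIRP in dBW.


Pt = 93.6 W = 19.7128 dBW
EIRP = Pt_dBW + Gt - losses = 19.7128 + 25.0 - 1.2 = 43.5128 dBW

43.5128 dBW


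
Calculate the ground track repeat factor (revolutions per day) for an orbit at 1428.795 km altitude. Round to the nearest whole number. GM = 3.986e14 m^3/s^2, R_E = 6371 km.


r = 7.799795e+06 m
T = 2*pi*sqrt(r^3/mu) = 6855.4506 s = 114.2575 min
revs/day = 1440 / 114.2575 = 12.6031
Rounded: 13 revolutions per day

13 revolutions per day


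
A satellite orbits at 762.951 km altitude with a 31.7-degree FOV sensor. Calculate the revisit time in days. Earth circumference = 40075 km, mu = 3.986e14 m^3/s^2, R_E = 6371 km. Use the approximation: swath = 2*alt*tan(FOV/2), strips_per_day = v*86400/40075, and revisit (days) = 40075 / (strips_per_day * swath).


swath = 2*762.951*tan(0.2766347) = 433.2253 km
v = sqrt(mu/r) = 7474.8690 m/s = 7.4749 km/s
strips/day = v*86400/40075 = 7.4749*86400/40075 = 16.1155
coverage/day = strips * swath = 16.1155 * 433.2253 = 6981.6429 km
revisit = 40075 / 6981.6429 = 5.7401 days

5.7401 days


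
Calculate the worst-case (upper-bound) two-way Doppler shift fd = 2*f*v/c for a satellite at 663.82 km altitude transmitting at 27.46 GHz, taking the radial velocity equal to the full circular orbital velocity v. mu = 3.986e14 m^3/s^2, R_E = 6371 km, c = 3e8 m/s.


r = 7.03482e+06 m
v = sqrt(mu/r) = 7527.3507 m/s (worst-case radial velocity)
f = 27.46 GHz = 2.746e+10 Hz
fd = 2*f*v/c = 2*2.746e+10*7527.3507/3.0e+08
fd = 1.378007e+06 Hz

1.3780e+06 Hz
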